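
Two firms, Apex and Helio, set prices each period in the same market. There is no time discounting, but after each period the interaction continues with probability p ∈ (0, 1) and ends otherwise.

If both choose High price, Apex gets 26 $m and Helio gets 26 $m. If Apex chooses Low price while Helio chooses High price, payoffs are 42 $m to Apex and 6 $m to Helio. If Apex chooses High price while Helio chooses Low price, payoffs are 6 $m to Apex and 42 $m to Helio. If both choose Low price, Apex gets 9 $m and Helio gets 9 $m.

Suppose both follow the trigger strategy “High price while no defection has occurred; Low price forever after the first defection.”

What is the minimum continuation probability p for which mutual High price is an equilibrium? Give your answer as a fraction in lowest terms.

With no time discounting, the continuation probability p plays the role of the discount factor.
Grim-trigger IC: 26/(1−p) ≥ 42 + 9p/(1−p) ⇒ p ≥ (42−26)/(42−9) = 16/33.

16/33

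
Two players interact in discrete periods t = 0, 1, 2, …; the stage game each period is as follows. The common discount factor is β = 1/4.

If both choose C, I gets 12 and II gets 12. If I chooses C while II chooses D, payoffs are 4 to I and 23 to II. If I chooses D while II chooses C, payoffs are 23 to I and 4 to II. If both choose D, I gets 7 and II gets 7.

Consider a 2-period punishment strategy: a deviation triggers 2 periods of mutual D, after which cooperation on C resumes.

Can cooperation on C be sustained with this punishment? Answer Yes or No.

IC: β+…+β^2 ≥ (23−12)/(12−7) = 11/5.
At β = 1/4: partial sum = 0.3125 < 2.2000. Cooperation not sustainable.

No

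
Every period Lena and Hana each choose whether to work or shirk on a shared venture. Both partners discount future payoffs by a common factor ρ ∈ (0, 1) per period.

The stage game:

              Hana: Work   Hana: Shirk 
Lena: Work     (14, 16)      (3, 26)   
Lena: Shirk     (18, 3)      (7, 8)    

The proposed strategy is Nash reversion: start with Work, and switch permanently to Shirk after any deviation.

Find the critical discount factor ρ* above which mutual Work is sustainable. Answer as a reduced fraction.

5/9

Lena: cooperation gives 14 each period; deviation gives 18 once then 7 forever.
  14/(1−ρ) ≥ 18 + 7ρ/(1−ρ) ⇒ ρ ≥ 4/11.
Hana: cooperation gives 16 each period; deviation gives 26 once then 8 forever.
  ρ ≥ 10/18 = 5/9.
Both must hold, so the binding constraint is Hana's: ρ ≥ 5/9.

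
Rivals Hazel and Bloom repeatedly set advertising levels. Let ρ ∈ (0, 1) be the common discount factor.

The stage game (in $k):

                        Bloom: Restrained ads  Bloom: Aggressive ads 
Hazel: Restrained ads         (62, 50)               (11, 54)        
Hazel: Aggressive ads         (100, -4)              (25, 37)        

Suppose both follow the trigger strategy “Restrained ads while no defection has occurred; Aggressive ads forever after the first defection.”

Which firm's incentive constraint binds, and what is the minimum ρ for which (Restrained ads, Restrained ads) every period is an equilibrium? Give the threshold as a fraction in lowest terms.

Hazel; ρ ≥ 38/75

Hazel: cooperation gives 62 each period; deviation gives 100 once then 25 forever.
  62/(1−ρ) ≥ 100 + 25ρ/(1−ρ) ⇒ ρ ≥ 38/75.
Bloom: cooperation gives 50 each period; deviation gives 54 once then 37 forever.
  ρ ≥ 4/17.
Both must hold, so the binding constraint is Hazel's: ρ ≥ 38/75.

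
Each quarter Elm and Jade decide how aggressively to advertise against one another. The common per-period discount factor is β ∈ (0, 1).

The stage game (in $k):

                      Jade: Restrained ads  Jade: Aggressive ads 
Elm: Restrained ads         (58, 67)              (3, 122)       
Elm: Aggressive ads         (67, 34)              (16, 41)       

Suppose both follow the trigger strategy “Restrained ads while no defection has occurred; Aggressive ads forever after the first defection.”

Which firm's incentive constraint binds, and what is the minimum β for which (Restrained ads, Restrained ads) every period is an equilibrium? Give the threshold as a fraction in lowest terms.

Jade; β ≥ 55/81

Elm's threshold: (67−58)/(67−16) = 3/17.
Jade's threshold: (122−67)/(122−41) = 55/81.
3/17 < 55/81, so Jade binds and β* = 55/81.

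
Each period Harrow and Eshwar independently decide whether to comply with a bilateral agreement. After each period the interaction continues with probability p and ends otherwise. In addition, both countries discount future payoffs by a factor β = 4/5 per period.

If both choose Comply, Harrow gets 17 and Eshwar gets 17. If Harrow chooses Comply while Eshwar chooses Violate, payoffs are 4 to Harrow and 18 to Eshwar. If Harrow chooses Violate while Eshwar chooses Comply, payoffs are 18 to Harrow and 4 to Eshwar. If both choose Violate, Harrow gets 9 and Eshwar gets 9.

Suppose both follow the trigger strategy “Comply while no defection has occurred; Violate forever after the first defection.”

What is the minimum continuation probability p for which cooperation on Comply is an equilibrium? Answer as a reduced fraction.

5/36

With continuation probability p and discount β, the effective per-period discount factor is βp.
Grim-trigger IC: βp ≥ (18−17)/(18−9) = 1/9.
So p ≥ (1/9)/(4/5) = 5/36.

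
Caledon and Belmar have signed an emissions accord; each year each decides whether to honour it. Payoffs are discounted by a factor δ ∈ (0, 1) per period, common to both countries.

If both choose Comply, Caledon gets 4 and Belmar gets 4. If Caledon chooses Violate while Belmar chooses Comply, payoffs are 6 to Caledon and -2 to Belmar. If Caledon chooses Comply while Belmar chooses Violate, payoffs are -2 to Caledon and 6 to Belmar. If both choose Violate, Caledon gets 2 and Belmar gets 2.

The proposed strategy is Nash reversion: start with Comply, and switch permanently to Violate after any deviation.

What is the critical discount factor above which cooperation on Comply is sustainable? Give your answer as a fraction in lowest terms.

4/(1−δ) ≥ 6 + 2δ/(1−δ)
4 ≥ 6 − 4δ
δ ≥ 2/4 = 1/2.

1/2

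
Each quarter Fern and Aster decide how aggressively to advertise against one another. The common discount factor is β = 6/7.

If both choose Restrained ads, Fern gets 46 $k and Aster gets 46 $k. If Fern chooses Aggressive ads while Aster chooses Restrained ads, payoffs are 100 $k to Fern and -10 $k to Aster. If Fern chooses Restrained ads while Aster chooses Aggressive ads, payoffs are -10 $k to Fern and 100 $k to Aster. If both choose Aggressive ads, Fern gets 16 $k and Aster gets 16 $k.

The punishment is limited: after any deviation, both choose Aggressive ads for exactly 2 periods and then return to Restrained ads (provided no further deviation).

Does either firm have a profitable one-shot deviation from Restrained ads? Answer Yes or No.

Yes

IC: β+…+β^2 ≥ (100−46)/(46−16) = 9/5.
At β = 6/7: partial sum = 1.5918 < 1.8000. Cooperation not sustainable.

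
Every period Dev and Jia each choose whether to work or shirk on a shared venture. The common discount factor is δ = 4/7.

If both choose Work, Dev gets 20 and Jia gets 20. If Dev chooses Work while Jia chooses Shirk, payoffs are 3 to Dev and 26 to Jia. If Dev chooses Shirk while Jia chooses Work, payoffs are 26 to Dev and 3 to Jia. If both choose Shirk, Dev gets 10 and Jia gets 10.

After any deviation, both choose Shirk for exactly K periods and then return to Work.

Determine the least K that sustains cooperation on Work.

No profitable deviation requires (20−10)(δ+…+δ^K) ≥ 26−20, i.e. δ+…+δ^K ≥ 3/5 ≈ 0.6000.
With δ = 4/7, the partial sums are K=1: 0.5714, K=2: 0.8980.
K = 2 is the first length at which the sum reaches 0.6000.

2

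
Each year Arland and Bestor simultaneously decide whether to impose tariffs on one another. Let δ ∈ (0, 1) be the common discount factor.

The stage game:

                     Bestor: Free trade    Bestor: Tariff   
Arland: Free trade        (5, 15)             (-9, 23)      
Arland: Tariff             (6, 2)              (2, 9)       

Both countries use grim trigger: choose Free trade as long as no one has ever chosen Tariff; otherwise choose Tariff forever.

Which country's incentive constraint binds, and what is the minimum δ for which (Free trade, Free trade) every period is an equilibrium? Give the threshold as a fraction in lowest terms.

For Arland: deviation gain 6−5 = 1, per-period punishment loss 5−2 = 3. IC gives δ ≥ 1/4.
For Bestor: gain 8, loss 6 per period, so δ ≥ 8/14 = 4/7.
The tighter constraint is Bestor's, so cooperation needs δ ≥ 4/7.

Bestor; δ ≥ 4/7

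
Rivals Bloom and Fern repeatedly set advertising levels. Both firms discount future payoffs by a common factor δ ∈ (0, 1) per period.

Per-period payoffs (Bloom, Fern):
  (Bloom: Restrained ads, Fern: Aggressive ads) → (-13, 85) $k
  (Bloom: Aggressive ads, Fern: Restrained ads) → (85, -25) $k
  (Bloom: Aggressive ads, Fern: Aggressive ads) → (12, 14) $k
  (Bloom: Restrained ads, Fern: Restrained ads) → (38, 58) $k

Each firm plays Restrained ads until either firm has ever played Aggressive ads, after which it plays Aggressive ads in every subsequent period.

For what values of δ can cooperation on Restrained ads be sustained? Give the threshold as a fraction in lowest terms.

47/73

For Bloom: deviation gain 85−38 = 47, per-period punishment loss 38−12 = 26. IC gives δ ≥ 47/73.
For Fern: gain 27, loss 44 per period, so δ ≥ 27/71.
The tighter constraint is Bloom's, so cooperation needs δ ≥ 47/73.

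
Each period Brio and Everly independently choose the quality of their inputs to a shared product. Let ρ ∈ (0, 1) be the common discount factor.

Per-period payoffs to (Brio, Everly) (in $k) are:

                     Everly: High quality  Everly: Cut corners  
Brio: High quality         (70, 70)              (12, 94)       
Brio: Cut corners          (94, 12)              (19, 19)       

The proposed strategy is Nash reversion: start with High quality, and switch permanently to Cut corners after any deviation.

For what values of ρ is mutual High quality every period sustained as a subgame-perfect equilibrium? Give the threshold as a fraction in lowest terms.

8/25

70/(1−ρ) ≥ 94 + 19ρ/(1−ρ)
70 ≥ 94 − 75ρ
ρ ≥ 24/75 = 8/25.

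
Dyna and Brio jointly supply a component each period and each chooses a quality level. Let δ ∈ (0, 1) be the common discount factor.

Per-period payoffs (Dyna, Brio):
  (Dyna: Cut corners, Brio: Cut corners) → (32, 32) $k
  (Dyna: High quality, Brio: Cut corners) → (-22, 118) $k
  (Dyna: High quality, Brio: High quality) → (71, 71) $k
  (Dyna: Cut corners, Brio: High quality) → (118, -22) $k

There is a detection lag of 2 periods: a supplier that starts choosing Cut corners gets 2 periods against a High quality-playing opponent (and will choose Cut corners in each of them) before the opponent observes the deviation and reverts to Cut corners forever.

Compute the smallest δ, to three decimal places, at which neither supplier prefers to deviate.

0.739

The best deviation is to choose Cut corners for all 2 undetected periods, earning 118 each, then 32 forever once detected.
Deviation value: 118(1−δ^2)/(1−δ) + 32δ^2/(1−δ); cooperation value: 71/(1−δ).
IC: 71 ≥ 118(1−δ^2) + 32δ^2 = 118 − 86δ^2.
So δ^2 ≥ 47/86, giving δ ≥ (47/86)^(1/2) ≈ 0.739.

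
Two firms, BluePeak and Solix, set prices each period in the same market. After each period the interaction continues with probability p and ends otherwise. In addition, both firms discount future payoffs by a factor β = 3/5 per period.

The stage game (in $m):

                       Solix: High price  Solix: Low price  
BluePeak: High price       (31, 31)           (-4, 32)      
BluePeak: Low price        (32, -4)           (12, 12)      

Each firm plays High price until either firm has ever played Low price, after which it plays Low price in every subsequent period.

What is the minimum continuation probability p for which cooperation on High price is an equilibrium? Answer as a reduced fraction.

Expected continuation weight on next period's payoff is β·p = 3/5·p, which plays the role of the discount factor.
Cooperation requires 3/5·p ≥ (32−31)/(32−12) = 1/20, hence p ≥ 1/12.

1/12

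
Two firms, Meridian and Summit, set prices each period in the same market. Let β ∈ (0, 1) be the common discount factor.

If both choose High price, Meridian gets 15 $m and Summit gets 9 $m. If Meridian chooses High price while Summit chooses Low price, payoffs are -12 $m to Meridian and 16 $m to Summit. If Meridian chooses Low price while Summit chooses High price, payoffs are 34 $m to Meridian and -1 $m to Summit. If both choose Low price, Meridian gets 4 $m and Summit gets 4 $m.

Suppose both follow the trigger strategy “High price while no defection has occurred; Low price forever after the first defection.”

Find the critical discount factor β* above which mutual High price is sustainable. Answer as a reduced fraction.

Meridian: cooperation gives 15 each period; deviation gives 34 once then 4 forever.
  15/(1−β) ≥ 34 + 4β/(1−β) ⇒ β ≥ 19/30.
Summit: cooperation gives 9 each period; deviation gives 16 once then 4 forever.
  β ≥ 7/12.
Both must hold, so the binding constraint is Meridian's: β ≥ 19/30.

19/30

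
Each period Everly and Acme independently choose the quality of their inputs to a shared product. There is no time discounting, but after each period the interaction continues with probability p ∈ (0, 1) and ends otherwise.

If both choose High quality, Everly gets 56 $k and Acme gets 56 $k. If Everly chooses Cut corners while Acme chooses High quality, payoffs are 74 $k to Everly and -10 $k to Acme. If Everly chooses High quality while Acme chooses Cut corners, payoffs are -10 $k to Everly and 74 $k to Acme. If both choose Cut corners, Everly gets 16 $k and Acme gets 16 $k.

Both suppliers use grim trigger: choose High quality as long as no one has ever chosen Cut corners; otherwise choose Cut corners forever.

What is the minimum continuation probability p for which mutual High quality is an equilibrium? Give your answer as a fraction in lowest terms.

With no time discounting, the continuation probability p plays the role of the discount factor.
Grim-trigger IC: 56/(1−p) ≥ 74 + 16p/(1−p) ⇒ p ≥ (74−56)/(74−16) = 9/29.

9/29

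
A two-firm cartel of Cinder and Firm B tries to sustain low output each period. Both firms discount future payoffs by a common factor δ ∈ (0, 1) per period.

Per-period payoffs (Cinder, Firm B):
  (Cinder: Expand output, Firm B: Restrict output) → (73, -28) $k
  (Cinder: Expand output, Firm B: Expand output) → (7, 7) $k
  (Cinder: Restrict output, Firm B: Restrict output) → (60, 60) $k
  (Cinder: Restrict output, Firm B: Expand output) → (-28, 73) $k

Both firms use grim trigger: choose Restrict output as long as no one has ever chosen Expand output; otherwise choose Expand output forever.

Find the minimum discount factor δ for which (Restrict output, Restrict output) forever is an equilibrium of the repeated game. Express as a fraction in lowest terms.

13/66

Cooperation forever yields 60 each period: 60/(1−δ).
Deviating yields 73 once, then 7 forever: 73 + 7δ/(1−δ).
No profitable deviation requires 60/(1−δ) ≥ 73 + 7δ/(1−δ).
Multiplying by (1−δ): 60 ≥ 73(1−δ) + 7δ = 73 − 66δ.
So 66δ ≥ 13, i.e. δ ≥ 13/66.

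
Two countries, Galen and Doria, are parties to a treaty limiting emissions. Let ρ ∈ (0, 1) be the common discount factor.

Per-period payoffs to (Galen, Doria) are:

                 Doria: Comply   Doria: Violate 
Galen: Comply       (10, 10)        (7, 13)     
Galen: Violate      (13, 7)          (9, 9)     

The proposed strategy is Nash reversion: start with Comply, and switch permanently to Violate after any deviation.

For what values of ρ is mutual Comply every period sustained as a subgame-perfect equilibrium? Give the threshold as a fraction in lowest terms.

3/4

One-period gain from deviating is 13 − 10 = 3. The loss is 10 − 9 = 1 in every subsequent period, with present value 1·ρ/(1−ρ).
Deviation is unprofitable when 1·ρ/(1−ρ) ≥ 3, i.e. ρ/(1−ρ) ≥ 3.
Equivalently ρ ≥ 3/(3+1) = 3/4.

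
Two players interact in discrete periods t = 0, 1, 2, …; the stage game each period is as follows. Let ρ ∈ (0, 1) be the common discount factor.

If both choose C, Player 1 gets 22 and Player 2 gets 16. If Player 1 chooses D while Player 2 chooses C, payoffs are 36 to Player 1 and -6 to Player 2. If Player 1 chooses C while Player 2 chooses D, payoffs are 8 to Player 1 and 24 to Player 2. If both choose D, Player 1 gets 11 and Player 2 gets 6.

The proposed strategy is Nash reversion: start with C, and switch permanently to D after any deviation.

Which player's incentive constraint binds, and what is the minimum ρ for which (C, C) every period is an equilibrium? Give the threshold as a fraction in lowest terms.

Player 1; ρ ≥ 14/25

Player 1's threshold: (36−22)/(36−11) = 14/25.
Player 2's threshold: (24−16)/(24−6) = 4/9.
14/25 > 4/9, so Player 1 binds and ρ* = 14/25.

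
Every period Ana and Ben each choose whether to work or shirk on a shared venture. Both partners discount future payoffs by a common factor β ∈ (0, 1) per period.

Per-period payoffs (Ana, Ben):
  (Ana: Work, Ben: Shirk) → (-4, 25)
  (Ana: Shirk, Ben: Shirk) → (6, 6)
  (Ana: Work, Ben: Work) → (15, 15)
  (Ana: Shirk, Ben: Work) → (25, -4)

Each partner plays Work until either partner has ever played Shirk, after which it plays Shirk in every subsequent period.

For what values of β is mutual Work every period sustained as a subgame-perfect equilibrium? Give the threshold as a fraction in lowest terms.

10/19

15/(1−β) ≥ 25 + 6β/(1−β)
15 ≥ 25 − 19β
β ≥ 10/19.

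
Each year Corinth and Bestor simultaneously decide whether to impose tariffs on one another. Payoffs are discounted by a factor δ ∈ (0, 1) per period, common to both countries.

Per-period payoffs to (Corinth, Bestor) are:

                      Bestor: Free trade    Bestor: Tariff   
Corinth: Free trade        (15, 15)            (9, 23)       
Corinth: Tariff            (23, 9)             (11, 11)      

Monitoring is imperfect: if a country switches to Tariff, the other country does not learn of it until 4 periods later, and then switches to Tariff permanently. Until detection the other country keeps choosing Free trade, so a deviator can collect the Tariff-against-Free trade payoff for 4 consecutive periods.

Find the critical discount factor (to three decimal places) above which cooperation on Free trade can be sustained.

Deviating for the 4 undetected periods gains 23−15 = 8 per period over cooperation, then loses 15−11 = 4 per period forever once punishment starts.
Gain: 8(1 + δ + … + δ^3); loss: 4·δ^4/(1−δ).
No profitable deviation ⇔ 8(1−δ^4) ≤ 4·δ^4, i.e. δ^4 ≥ 8/(8+4) = 2/3.
Hence δ ≥ (2/3)^(1/4) ≈ 0.904.

0.904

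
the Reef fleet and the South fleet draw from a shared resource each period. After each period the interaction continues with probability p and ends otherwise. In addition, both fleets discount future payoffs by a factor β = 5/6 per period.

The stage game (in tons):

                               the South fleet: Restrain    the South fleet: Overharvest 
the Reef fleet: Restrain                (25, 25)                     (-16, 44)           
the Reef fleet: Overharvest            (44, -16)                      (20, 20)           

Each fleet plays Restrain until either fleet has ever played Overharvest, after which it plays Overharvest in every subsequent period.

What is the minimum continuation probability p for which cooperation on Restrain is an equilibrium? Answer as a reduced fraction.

19/20

With continuation probability p and discount β, the effective per-period discount factor is βp.
Grim-trigger IC: βp ≥ (44−25)/(44−20) = 19/24.
So p ≥ (19/24)/(5/6) = 19/20.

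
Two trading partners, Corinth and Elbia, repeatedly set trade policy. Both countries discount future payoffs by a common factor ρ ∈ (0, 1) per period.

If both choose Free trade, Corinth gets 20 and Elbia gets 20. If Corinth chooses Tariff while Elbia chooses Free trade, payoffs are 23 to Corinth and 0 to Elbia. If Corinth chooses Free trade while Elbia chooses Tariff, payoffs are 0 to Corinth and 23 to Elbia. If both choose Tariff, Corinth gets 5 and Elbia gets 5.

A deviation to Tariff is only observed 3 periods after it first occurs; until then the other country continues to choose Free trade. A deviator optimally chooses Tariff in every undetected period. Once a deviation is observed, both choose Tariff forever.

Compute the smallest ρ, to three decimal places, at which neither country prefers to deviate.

The best deviation is to choose Tariff for all 3 undetected periods, earning 23 each, then 5 forever once detected.
Deviation value: 23(1−ρ^3)/(1−ρ) + 5ρ^3/(1−ρ); cooperation value: 20/(1−ρ).
IC: 20 ≥ 23(1−ρ^3) + 5ρ^3 = 23 − 18ρ^3.
So ρ^3 ≥ 3/18 = 1/6, giving ρ ≥ (1/6)^(1/3) ≈ 0.550.

0.550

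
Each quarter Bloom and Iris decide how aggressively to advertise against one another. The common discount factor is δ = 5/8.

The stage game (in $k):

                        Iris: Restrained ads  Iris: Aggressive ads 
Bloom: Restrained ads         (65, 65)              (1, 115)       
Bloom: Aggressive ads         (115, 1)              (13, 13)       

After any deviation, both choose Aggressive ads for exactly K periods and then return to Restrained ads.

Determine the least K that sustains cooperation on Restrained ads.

IC: δ(1−δ^K)/(1−δ) ≥ (115−65)/(65−13) = 25/26.
With δ = 5/8: need 1 − δ^K ≥ 25/26·(1−5/8)/(5/8), i.e. δ^K ≤ 0.4231.
Since (5/8)^1 = 0.6250 and (5/8)^2 = 0.3906, the smallest such K is 2.

2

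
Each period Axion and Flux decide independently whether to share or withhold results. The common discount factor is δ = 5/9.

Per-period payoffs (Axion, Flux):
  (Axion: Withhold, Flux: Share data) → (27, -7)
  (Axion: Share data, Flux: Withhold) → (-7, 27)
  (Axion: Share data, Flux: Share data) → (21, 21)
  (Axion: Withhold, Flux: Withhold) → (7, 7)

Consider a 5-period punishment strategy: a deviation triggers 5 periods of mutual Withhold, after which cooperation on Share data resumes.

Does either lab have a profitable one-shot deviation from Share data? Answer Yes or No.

No

Comparing payoff streams over the 6 periods until play realigns: cooperate → 21(1+δ+…+δ^5); deviate → 27 + 7(δ+…+δ^5).
Cooperation is sustained iff (21−7)(δ+…+δ^5) ≥ 27−21.
δ+…+δ^5 = 5/9·(1−(5/9)^5)/(1−5/9) = 1.1838, and (27−21)/(21−7) = 0.4286.
1.1838 ≥ 0.4286, so cooperation is sustainable.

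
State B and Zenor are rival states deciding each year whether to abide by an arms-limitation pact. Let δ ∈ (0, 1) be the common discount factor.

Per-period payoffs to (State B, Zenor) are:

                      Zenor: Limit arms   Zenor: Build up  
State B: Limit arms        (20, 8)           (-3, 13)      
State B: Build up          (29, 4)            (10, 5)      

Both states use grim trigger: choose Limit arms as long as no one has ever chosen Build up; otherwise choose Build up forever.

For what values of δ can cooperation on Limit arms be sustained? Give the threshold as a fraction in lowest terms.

For State B: deviation gain 29−20 = 9, per-period punishment loss 20−10 = 10. IC gives δ ≥ 9/19.
For Zenor: gain 5, loss 3 per period, so δ ≥ 5/8.
The tighter constraint is Zenor's, so cooperation needs δ ≥ 5/8.

5/8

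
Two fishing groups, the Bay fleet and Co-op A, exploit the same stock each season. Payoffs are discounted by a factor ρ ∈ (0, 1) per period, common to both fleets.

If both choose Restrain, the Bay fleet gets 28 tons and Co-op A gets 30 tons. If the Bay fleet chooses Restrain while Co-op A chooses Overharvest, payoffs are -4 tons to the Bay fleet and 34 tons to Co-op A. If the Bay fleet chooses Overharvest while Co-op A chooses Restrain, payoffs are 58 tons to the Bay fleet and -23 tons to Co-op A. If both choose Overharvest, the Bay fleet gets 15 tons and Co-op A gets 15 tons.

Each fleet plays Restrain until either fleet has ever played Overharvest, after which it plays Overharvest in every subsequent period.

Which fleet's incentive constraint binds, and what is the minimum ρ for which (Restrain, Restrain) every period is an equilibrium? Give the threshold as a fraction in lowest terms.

For the Bay fleet: deviation gain 58−28 = 30, per-period punishment loss 28−15 = 13. IC gives ρ ≥ 30/43.
For Co-op A: gain 4, loss 15 per period, so ρ ≥ 4/19.
The tighter constraint is the Bay fleet's, so cooperation needs ρ ≥ 30/43.

the Bay fleet; ρ ≥ 30/43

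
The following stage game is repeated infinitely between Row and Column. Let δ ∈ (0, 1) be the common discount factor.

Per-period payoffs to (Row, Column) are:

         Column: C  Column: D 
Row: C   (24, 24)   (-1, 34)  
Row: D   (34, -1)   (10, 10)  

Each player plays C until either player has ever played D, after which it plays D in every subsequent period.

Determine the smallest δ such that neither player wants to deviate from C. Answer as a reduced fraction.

5/12

Cooperation forever yields 24 each period: 24/(1−δ).
Deviating yields 34 once, then 10 forever: 34 + 10δ/(1−δ).
No profitable deviation requires 24/(1−δ) ≥ 34 + 10δ/(1−δ).
Multiplying by (1−δ): 24 ≥ 34(1−δ) + 10δ = 34 − 24δ.
So 24δ ≥ 10, i.e. δ ≥ 10/24 = 5/12.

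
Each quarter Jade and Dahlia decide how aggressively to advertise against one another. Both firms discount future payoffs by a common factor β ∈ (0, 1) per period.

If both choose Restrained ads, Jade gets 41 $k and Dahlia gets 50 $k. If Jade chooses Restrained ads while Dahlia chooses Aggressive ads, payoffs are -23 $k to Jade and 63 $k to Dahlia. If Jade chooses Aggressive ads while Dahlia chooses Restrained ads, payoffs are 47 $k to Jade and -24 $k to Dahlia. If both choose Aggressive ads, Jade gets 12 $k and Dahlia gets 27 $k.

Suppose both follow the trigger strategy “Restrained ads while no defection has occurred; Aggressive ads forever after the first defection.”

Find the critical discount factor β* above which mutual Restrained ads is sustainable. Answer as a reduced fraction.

Jade: cooperation gives 41 each period; deviation gives 47 once then 12 forever.
  41/(1−β) ≥ 47 + 12β/(1−β) ⇒ β ≥ 6/35.
Dahlia: cooperation gives 50 each period; deviation gives 63 once then 27 forever.
  β ≥ 13/36.
Both must hold, so the binding constraint is Dahlia's: β ≥ 13/36.

13/36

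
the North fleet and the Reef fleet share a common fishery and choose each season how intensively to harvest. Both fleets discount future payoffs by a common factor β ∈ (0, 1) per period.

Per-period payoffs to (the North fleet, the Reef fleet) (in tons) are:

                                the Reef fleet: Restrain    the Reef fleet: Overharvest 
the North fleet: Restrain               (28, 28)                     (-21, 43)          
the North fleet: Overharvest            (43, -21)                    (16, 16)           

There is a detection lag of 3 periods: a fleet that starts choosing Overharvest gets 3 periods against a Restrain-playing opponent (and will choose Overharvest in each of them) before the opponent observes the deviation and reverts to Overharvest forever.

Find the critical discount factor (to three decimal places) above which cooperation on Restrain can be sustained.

The best deviation is to choose Overharvest for all 3 undetected periods, earning 43 each, then 16 forever once detected.
Deviation value: 43(1−β^3)/(1−β) + 16β^3/(1−β); cooperation value: 28/(1−β).
IC: 28 ≥ 43(1−β^3) + 16β^3 = 43 − 27β^3.
So β^3 ≥ 15/27 = 5/9, giving β ≥ (5/9)^(1/3) ≈ 0.822.

0.822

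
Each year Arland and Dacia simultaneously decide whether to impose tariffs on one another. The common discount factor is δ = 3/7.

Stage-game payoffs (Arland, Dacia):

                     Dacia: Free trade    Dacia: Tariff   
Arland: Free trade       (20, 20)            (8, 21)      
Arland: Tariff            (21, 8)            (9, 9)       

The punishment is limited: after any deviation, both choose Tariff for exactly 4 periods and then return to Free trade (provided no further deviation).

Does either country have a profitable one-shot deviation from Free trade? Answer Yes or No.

No

A one-shot deviation gives 21 now, then 9 for 4 periods, then back to 20.
Gain from deviating: (21−20) today; loss: (20−9) in each of the next 4 periods.
No-deviation condition: (20−9)(δ+…+δ^4) ≥ 21−20, i.e. δ+…+δ^4 ≥ 1/11.
At δ = 3/7: δ+…+δ^4 = 0.7247 ≥ 0.0909.
So cooperation is sustainable.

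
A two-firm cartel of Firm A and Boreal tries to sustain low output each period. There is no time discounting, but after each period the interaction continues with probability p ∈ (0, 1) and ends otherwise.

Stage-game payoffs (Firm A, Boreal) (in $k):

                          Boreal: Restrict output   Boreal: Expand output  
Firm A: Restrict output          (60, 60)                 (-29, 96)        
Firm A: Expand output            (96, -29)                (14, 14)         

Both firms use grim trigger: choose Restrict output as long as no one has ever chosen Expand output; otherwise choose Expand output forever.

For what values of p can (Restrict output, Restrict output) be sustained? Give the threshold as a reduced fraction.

Expected cooperation value is 60 + p·60 + p²·60 + … = 60/(1−p); deviation gives 96 + p·14/(1−p).
60 ≥ 96(1−p) + 14p ⇒ 82p ≥ 36 ⇒ p ≥ 36/82 = 18/41.

18/41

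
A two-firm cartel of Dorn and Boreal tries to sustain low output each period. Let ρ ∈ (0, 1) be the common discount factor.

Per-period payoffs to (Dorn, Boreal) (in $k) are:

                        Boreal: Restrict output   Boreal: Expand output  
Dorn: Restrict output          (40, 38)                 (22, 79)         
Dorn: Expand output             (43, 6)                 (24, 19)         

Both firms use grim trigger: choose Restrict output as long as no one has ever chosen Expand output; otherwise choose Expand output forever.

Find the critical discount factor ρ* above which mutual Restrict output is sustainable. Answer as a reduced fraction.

41/60

For Dorn: deviation gain 43−40 = 3, per-period punishment loss 40−24 = 16. IC gives ρ ≥ 3/19.
For Boreal: gain 41, loss 19 per period, so ρ ≥ 41/60.
The tighter constraint is Boreal's, so cooperation needs ρ ≥ 41/60.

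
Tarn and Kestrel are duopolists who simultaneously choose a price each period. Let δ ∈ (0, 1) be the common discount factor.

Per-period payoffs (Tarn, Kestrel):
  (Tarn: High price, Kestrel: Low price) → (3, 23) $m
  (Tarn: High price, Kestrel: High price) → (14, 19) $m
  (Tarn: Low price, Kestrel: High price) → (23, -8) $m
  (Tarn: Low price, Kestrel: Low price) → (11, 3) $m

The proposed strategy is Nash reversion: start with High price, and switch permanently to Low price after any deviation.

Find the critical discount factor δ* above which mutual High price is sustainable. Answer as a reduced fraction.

3/4

Tarn: cooperation gives 14 each period; deviation gives 23 once then 11 forever.
  14/(1−δ) ≥ 23 + 11δ/(1−δ) ⇒ δ ≥ 9/12 = 3/4.
Kestrel: cooperation gives 19 each period; deviation gives 23 once then 3 forever.
  δ ≥ 4/20 = 1/5.
Both must hold, so the binding constraint is Tarn's: δ ≥ 3/4.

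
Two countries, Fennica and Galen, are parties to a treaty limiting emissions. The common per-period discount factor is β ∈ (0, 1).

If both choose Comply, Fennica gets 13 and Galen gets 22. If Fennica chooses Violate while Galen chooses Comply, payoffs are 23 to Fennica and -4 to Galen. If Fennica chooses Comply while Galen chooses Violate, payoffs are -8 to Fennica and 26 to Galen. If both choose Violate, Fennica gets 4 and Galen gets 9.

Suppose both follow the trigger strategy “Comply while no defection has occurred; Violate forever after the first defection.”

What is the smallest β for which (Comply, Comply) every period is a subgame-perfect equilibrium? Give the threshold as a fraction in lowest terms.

10/19

For Fennica: deviation gain 23−13 = 10, per-period punishment loss 13−4 = 9. IC gives β ≥ 10/19.
For Galen: gain 4, loss 13 per period, so β ≥ 4/17.
The tighter constraint is Fennica's, so cooperation needs β ≥ 10/19.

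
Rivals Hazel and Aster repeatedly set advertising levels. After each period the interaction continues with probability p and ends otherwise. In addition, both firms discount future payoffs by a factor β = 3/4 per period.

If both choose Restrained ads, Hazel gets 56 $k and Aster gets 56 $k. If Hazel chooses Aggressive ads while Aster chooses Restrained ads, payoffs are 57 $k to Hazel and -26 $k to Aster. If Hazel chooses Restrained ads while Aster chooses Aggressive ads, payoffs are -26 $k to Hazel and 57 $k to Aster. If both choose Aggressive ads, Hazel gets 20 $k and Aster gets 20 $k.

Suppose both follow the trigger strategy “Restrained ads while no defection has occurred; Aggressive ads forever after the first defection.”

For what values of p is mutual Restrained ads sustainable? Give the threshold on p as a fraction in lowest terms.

Expected continuation weight on next period's payoff is β·p = 3/4·p, which plays the role of the discount factor.
Cooperation requires 3/4·p ≥ (57−56)/(57−20) = 1/37, hence p ≥ 4/111.

4/111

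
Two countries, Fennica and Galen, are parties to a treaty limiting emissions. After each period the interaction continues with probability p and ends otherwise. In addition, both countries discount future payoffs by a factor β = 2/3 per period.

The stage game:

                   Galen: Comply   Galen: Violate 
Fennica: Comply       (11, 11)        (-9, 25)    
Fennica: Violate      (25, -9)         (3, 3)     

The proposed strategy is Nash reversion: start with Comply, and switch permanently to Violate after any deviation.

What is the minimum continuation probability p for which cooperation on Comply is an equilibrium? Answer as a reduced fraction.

21/22

With continuation probability p and discount β, the effective per-period discount factor is βp.
Grim-trigger IC: βp ≥ (25−11)/(25−3) = 7/11.
So p ≥ (7/11)/(2/3) = 21/22.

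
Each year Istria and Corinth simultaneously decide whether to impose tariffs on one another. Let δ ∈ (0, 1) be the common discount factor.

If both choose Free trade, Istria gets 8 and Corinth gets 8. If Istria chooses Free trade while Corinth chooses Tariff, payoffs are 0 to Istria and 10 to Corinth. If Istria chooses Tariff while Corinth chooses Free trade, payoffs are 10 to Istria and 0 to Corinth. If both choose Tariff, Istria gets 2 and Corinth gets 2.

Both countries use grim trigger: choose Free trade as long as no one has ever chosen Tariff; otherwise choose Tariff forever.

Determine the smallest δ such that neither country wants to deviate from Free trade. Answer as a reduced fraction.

1/4

8/(1−δ) ≥ 10 + 2δ/(1−δ)
8 ≥ 10 − 8δ
δ ≥ 2/8 = 1/4.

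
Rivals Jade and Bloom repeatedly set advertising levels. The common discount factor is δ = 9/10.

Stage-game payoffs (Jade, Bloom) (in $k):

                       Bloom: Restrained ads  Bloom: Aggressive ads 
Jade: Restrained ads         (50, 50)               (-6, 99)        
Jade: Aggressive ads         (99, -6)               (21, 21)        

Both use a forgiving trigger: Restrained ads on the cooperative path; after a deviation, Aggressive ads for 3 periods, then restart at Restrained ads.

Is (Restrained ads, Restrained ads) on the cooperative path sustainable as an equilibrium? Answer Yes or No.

A one-shot deviation gives 99 now, then 21 for 3 periods, then back to 50.
Gain from deviating: (99−50) today; loss: (50−21) in each of the next 3 periods.
No-deviation condition: (50−21)(δ+…+δ^3) ≥ 99−50, i.e. δ+…+δ^3 ≥ 49/29.
At δ = 9/10: δ+…+δ^3 = 2.4390 ≥ 1.6897.
So cooperation is sustainable.

Yes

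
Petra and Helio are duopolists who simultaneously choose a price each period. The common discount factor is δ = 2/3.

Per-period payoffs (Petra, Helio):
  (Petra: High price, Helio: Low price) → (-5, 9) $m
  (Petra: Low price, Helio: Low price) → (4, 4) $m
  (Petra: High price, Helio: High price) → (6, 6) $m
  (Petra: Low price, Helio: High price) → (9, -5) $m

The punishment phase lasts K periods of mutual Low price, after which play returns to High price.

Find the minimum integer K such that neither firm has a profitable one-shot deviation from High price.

IC: δ(1−δ^K)/(1−δ) ≥ (9−6)/(6−4) = 3/2.
With δ = 2/3: need 1 − δ^K ≥ 3/2·(1−2/3)/(2/3), i.e. δ^K ≤ 0.2500.
Since (2/3)^3 = 0.2963 and (2/3)^4 = 0.1975, the smallest such K is 4.

4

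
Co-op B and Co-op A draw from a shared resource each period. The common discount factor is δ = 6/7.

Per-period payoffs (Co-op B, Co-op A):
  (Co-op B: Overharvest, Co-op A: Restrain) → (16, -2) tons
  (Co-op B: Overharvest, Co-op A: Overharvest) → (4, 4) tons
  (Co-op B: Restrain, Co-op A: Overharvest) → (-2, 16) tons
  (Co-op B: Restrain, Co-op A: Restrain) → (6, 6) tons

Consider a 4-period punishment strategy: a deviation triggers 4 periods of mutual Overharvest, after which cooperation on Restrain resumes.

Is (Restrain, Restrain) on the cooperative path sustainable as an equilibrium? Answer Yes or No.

No

IC: δ+…+δ^4 ≥ (16−6)/(6−4) = 5.
At δ = 6/7: partial sum = 2.7613 < 5.0000. Cooperation not sustainable.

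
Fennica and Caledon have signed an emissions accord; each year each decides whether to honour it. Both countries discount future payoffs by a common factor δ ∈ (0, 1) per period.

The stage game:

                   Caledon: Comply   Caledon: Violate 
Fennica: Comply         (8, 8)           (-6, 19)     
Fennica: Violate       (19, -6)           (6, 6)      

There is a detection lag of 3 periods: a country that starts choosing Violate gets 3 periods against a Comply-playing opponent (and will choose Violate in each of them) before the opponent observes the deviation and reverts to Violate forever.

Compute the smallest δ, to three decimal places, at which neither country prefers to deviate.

0.946

A deviator earns 19 for 3 periods, then 6 forever; cooperating earns 8 forever. Multiplying the IC by (1−δ):
8 ≥ 19(1−δ^3) + 6δ^3, so 13·δ^3 ≥ 11 and δ^3 ≥ 11/13.
δ ≥ (11/13)^(1/3) ≈ 0.946.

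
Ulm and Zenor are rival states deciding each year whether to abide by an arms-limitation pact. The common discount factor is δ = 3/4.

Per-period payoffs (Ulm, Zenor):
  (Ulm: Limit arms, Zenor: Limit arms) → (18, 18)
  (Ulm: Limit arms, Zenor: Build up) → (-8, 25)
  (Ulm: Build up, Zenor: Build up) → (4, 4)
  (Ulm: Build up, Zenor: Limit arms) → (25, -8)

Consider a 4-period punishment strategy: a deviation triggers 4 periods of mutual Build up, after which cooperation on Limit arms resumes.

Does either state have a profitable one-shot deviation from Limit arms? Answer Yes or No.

IC: δ+…+δ^4 ≥ (25−18)/(18−4) = 1/2.
At δ = 3/4: partial sum = 2.0508 ≥ 0.5000. Cooperation sustainable.

No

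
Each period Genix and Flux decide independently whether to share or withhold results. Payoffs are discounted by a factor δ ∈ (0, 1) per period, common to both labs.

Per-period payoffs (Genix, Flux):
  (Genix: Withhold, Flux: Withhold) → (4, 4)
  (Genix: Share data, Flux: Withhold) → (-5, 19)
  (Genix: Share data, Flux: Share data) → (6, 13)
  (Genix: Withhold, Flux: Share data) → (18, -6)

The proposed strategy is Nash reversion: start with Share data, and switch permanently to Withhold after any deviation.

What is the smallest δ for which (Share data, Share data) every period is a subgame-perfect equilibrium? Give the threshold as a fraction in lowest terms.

For Genix: deviation gain 18−6 = 12, per-period punishment loss 6−4 = 2. IC gives δ ≥ 12/14 = 6/7.
For Flux: gain 6, loss 9 per period, so δ ≥ 6/15 = 2/5.
The tighter constraint is Genix's, so cooperation needs δ ≥ 6/7.

6/7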